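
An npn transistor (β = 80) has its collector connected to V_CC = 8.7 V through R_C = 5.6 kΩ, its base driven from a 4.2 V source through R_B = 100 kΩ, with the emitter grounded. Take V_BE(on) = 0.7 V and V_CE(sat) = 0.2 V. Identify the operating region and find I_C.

saturation; I_C ≈ 1.5 mA

Assume active: I_B = (4.2 − 0.7)/100 = 0.035 mA, giving I_C = β·I_B = 2.8 mA.
But then V_CE = 8.7 − 2.8×5.6 = -6.98 V < V_CE(sat) = 0.2 V — impossible in the active region.
So the transistor is saturated. With V_CE = 0.2 V, I_C = (V_CC − 0.2)/R_C = 8.5/5.6 = 1.52 mA.
Check: β·I_B = 2.8 mA > I_C = 1.52 mA, confirming saturation.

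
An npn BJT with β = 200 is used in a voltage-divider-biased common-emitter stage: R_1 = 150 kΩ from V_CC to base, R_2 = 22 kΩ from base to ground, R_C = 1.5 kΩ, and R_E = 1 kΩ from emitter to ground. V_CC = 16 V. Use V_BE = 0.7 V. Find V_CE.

Thevenize the base divider: V_Th = V_CC·R_2/(R_1+R_2) = 16×22/172 = 2.05 V, R_Th = R_1‖R_2 = 19.2 kΩ.
Base-emitter loop: V_Th = I_B·R_Th + V_BE + (β+1)I_B·R_E, so I_B = (2.05 − 0.7) / (19.2 + 201×1) = 0.00612 mA.
I_C = β·I_B = 200×0.00612 = 1.22 mA, and I_E = (β+1)I_B = 1.23 mA.
V_CE = V_CC − I_C·R_C − I_E·R_E = 16 − 1.22×1.5 − 1.23×1 = 12.9 V.
V_CE = 12.9 V > 0.2 V confirms active-region operation.

V_CE ≈ 13 V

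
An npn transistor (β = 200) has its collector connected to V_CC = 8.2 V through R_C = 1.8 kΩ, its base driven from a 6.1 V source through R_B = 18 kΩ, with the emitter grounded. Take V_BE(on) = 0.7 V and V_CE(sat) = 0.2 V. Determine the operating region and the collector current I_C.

Assume active: I_B = (6.1 − 0.7)/18 = 0.3 mA, giving I_C = β·I_B = 60 mA.
But then V_CE = 8.2 − 60×1.8 = -99.8 V < V_CE(sat) = 0.2 V — impossible in the active region.
So the transistor is saturated. With V_CE = 0.2 V, I_C = (V_CC − 0.2)/R_C = 8/1.8 = 4.44 mA.
Check: β·I_B = 60 mA > I_C = 4.44 mA, confirming saturation.

saturation; I_C ≈ 4.4 mA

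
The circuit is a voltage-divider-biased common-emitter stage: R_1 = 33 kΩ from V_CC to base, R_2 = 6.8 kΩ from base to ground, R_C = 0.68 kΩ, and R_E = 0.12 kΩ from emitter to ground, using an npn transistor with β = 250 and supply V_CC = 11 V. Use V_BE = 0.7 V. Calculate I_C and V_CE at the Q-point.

I_C ≈ 8.2 mA, V_CE ≈ 4.4 V

Thevenize the base divider: V_Th = V_CC·R_2/(R_1+R_2) = 11×6.8/39.8 = 1.88 V, R_Th = R_1‖R_2 = 5.64 kΩ.
Base-emitter loop: V_Th = I_B·R_Th + V_BE + (β+1)I_B·R_E, so I_B = (1.88 − 0.7) / (5.64 + 251×0.12) = 0.033 mA.
I_C = β·I_B = 250×0.033 = 8.25 mA, and I_E = (β+1)I_B = 8.28 mA.
V_CE = V_CC − I_C·R_C − I_E·R_E = 11 − 8.25×0.68 − 8.28×0.12 = 4.4 V.
V_CE = 4.4 V > 0.2 V confirms active-region operation.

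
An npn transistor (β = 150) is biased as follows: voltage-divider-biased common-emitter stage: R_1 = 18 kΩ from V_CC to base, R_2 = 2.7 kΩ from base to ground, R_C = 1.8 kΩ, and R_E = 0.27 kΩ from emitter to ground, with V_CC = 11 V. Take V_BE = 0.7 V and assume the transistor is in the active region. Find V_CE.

Thevenize the base divider: V_Th = V_CC·R_2/(R_1+R_2) = 11×2.7/20.7 = 1.43 V, R_Th = R_1‖R_2 = 2.35 kΩ.
Base-emitter loop: V_Th = I_B·R_Th + V_BE + (β+1)I_B·R_E, so I_B = (1.43 − 0.7) / (2.35 + 151×0.27) = 0.017 mA.
I_C = β·I_B = 150×0.017 = 2.56 mA, and I_E = (β+1)I_B = 2.57 mA.
V_CE = V_CC − I_C·R_C − I_E·R_E = 11 − 2.56×1.8 − 2.57×0.27 = 5.7 V.
V_CE = 5.7 V > 0.2 V confirms active-region operation.

V_CE ≈ 5.7 V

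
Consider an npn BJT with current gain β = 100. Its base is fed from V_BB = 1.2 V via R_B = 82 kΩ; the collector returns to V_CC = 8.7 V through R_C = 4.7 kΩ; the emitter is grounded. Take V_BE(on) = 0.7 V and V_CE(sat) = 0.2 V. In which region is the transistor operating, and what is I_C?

active; I_C ≈ 0.61 mA

Assume active. Base-emitter loop: I_B = (V_BB − V_BE)/R_B = (1.2 − 0.7)/82 = 0.0061 mA.
I_C = β·I_B = 100×0.0061 = 0.61 mA.
V_CE = V_CC − I_C·R_C = 8.7 − 0.61×4.7 = 5.83 V > V_CE(sat), so the active-region assumption holds.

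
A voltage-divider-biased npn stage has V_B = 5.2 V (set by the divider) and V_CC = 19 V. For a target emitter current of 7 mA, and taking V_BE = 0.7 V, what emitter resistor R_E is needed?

R_E ≈ 0.64 kΩ

V_E = V_B − V_BE = 5.2 − 0.7 = 4.5 V.
R_E = V_E / I_E = 4.5 / 7 = 0.643 kΩ.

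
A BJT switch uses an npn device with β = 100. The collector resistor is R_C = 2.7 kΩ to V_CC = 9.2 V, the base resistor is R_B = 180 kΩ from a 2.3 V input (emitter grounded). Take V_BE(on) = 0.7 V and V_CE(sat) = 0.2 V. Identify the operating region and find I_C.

Assume active. Base-emitter loop: I_B = (V_BB − V_BE)/R_B = (2.3 − 0.7)/180 = 0.00889 mA.
I_C = β·I_B = 100×0.00889 = 0.889 mA.
V_CE = V_CC − I_C·R_C = 9.2 − 0.889×2.7 = 6.8 V > V_CE(sat), so the active-region assumption holds.

active; I_C ≈ 0.89 mA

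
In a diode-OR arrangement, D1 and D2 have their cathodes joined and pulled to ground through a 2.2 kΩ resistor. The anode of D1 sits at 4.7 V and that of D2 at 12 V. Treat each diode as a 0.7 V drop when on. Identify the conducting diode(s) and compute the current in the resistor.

Assume both conduct. Then node N would need to be at both 4.7−0.7 = 4 V and 12−0.7 = 11.3 V, which is impossible.
Assume only D2 conducts: V_N = 12 − 0.7 = 11.3 V, so I_R = 11.3/2.2 = 5.14 mA.
Check D1: its anode-to-cathode voltage is 4.7 − 11.3 = -6.6 V < 0.7 V, so it is off. The assumption is consistent.

Only D2 conducts; I_R ≈ 5.1 mA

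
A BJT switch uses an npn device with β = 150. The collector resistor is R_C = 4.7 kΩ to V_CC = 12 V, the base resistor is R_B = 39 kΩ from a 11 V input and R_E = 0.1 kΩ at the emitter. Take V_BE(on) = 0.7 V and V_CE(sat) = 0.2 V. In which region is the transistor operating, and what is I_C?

Assume active: I_B = (11 − 0.7)/(39 + 151×0.1) = 0.19 mA, I_C = β·I_B = 28.6 mA.
Then V_CE = 12 − 28.6×4.7 − 28.7×0.1 = -125 V < 0.2 V — the active assumption fails.
Re-solve with V_CE = 0.2 V. KCL at the emitter: V_E/R_E = (V_BB−0.7−V_E)/R_B + (V_CC−0.2−V_E)/R_C, giving V_E = 0.271 V.
I_C = (V_CC − 0.2 − V_E)/R_C = (11.8 − 0.271)/4.7 = 2.45 mA.
Check: I_B = (10.3 − 0.271)/39 = 0.257 mA, and β·I_B = 38.6 mA > I_C, confirming saturation.

saturation; I_C ≈ 2.5 mA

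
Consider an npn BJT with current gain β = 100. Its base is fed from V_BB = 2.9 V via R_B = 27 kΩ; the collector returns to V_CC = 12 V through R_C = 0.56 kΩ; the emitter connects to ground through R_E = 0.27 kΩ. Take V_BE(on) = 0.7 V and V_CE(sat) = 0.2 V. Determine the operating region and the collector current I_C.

Assume active. Base-emitter loop: I_B = (V_BB − V_BE)/(R_B + (β+1)R_E) = (2.9 − 0.7)/(27 + 101×0.27) = 0.0405 mA.
I_C = β·I_B = 100×0.0405 = 4.05 mA.
V_CE = V_CC − I_C·R_C − I_E·R_E = 12 − 4.05×0.56 − 4.09×0.27 = 8.62 V > V_CE(sat), so the active-region assumption holds.

active; I_C ≈ 4.1 mA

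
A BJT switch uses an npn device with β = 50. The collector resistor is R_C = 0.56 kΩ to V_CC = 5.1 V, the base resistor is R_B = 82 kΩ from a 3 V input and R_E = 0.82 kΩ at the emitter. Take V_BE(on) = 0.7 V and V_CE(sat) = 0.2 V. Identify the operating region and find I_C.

Assume active. Base-emitter loop: I_B = (V_BB − V_BE)/(R_B + (β+1)R_E) = (3 − 0.7)/(82 + 51×0.82) = 0.0186 mA.
I_C = β·I_B = 50×0.0186 = 0.929 mA.
V_CE = V_CC − I_C·R_C − I_E·R_E = 5.1 − 0.929×0.56 − 0.947×0.82 = 3.8 V > V_CE(sat), so the active-region assumption holds.

active; I_C ≈ 0.93 mA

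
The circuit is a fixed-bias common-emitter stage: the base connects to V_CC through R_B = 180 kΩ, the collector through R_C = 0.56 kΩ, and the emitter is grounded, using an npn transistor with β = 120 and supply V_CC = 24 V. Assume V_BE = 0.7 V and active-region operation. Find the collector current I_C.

Base loop: V_CC = I_B·R_B + V_BE, so I_B = (24 − 0.7)/180 kΩ = 0.129 mA.
In the active region I_C = β·I_B = 120 × 0.129 = 15.5 mA.
Collector loop: V_CE = V_CC − I_C·R_C = 24 − 15.5×0.56 = 15.3 V.
Since V_CE = 15.3 V > V_CE(sat) ≈ 0.2 V, the transistor is in the active region as assumed.

I_C ≈ 16 mA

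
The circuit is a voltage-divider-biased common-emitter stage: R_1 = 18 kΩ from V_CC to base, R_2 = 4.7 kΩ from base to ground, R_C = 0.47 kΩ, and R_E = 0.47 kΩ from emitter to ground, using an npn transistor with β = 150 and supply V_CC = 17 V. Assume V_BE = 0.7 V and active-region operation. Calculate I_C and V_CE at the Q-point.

Thevenize the base divider: V_Th = V_CC·R_2/(R_1+R_2) = 17×4.7/22.7 = 3.52 V, R_Th = R_1‖R_2 = 3.73 kΩ.
Base-emitter loop: V_Th = I_B·R_Th + V_BE + (β+1)I_B·R_E, so I_B = (3.52 − 0.7) / (3.73 + 151×0.47) = 0.0378 mA.
I_C = β·I_B = 150×0.0378 = 5.66 mA, and I_E = (β+1)I_B = 5.7 mA.
V_CE = V_CC − I_C·R_C − I_E·R_E = 17 − 5.66×0.47 − 5.7×0.47 = 11.7 V.
V_CE = 11.7 V > 0.2 V confirms active-region operation.

I_C ≈ 5.7 mA, V_CE ≈ 12 V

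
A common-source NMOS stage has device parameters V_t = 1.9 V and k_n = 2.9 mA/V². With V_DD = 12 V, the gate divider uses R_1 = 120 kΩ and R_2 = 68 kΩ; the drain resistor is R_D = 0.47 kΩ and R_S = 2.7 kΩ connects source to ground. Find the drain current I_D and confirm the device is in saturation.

I_D ≈ 0.65 mA

V_G = V_DD·R_2/(R_1+R_2) = 12×68/188 = 4.34 V.
Assume saturation: I_D = (k_n/2)(V_GS − V_t)² with V_GS = V_G − I_D·R_S = 4.34 − 2.7·I_D.
Substituting gives 10.6·I_D² − 20.1·I_D + 8.64 = 0, with roots I_D = 0.655 or 1.25 mA.
The root I_D = 1.25 mA gives V_GS = 0.972 V ≤ V_t, so take I_D = 0.655 mA.
Then V_GS = 2.57 V and V_DS = V_DD − I_D(R_D+R_S) = 12 − 0.655×3.17 = 9.92 V.
Saturation requires V_DS ≥ V_GS − V_t = 0.672 V; 9.92 ≥ 0.672 ✓.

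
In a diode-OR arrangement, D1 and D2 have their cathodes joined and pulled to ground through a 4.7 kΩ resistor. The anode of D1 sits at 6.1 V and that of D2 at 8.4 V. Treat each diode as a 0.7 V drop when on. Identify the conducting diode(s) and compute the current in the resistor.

Assume both conduct. Then node N would need to be at both 6.1−0.7 = 5.4 V and 8.4−0.7 = 7.7 V, which is impossible.
Assume only D2 conducts: V_N = 8.4 − 0.7 = 7.7 V, so I_R = 7.7/4.7 = 1.64 mA.
Check D1: its anode-to-cathode voltage is 6.1 − 7.7 = -1.6 V < 0.7 V, so it is off. The assumption is consistent.

Only D2 conducts; I_R ≈ 1.6 mA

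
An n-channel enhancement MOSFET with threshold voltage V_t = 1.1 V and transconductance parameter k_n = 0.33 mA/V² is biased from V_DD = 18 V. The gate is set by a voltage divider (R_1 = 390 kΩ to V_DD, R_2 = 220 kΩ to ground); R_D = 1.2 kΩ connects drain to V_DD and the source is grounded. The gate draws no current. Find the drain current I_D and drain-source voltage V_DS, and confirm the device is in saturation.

I_D ≈ 4.8 mA, V_DS ≈ 12 V

V_G = V_DD·R_2/(R_1+R_2) = 18×220/610 = 6.49 V. With the source grounded, V_GS = V_G = 6.49 V.
Assume saturation: I_D = (k_n/2)(V_GS − V_t)² = (0.33/2)×(6.49 − 1.1)² = 0.165×5.39² = 4.8 mA.
V_DS = V_DD − I_D·R_D = 18 − 4.8×1.2 = 12.2 V.
Saturation requires V_DS ≥ V_GS − V_t = 5.39 V; 12.2 ≥ 5.39 ✓.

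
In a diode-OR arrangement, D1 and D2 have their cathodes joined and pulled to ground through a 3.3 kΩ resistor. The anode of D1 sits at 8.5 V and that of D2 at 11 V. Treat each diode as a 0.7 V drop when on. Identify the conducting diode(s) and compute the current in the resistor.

Only D2 conducts; I_R ≈ 3.1 mA

Assume both conduct. Then node N would need to be at both 8.5−0.7 = 7.8 V and 11−0.7 = 10.3 V, which is impossible.
Assume only D2 conducts: V_N = 11 − 0.7 = 10.3 V, so I_R = 10.3/3.3 = 3.12 mA.
Check D1: its anode-to-cathode voltage is 8.5 − 10.3 = -1.8 V < 0.7 V, so it is off. The assumption is consistent.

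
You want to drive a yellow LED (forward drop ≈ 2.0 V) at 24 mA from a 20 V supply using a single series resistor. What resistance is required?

The resistor drops V_S − V_D = 20 − 2.0 = 18 V at 24 mA.
R = 18 V / 24 mA = 0.75 kΩ.

R ≈ 0.75 kΩ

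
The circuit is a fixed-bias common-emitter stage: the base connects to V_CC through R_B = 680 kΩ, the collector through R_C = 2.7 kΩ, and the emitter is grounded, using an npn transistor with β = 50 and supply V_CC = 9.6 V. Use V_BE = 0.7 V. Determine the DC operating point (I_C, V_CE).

I_C ≈ 0.65 mA, V_CE ≈ 7.8 V

Base loop: V_CC = I_B·R_B + V_BE, so I_B = (9.6 − 0.7)/680 kΩ = 0.0131 mA.
In the active region I_C = β·I_B = 50 × 0.0131 = 0.654 mA.
Collector loop: V_CE = V_CC − I_C·R_C = 9.6 − 0.654×2.7 = 7.83 V.
Since V_CE = 7.83 V > V_CE(sat) ≈ 0.2 V, the transistor is in the active region as assumed.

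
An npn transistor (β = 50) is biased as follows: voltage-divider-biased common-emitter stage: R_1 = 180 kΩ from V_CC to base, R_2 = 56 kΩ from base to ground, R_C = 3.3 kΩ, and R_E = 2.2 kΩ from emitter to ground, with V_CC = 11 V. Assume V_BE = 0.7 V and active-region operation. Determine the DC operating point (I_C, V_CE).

I_C ≈ 0.62 mA, V_CE ≈ 7.6 V

Thevenize the base divider: V_Th = V_CC·R_2/(R_1+R_2) = 11×56/236 = 2.61 V, R_Th = R_1‖R_2 = 42.7 kΩ.
Base-emitter loop: V_Th = I_B·R_Th + V_BE + (β+1)I_B·R_E, so I_B = (2.61 − 0.7) / (42.7 + 51×2.2) = 0.0123 mA.
I_C = β·I_B = 50×0.0123 = 0.617 mA, and I_E = (β+1)I_B = 0.629 mA.
V_CE = V_CC − I_C·R_C − I_E·R_E = 11 − 0.617×3.3 − 0.629×2.2 = 7.58 V.
V_CE = 7.58 V > 0.2 V confirms active-region operation.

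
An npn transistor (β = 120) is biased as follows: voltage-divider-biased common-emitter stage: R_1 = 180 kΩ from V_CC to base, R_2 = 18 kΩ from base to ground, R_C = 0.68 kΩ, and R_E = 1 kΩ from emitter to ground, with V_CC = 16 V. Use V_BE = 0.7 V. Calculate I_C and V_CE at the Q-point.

Thevenize the base divider: V_Th = V_CC·R_2/(R_1+R_2) = 16×18/198 = 1.45 V, R_Th = R_1‖R_2 = 16.4 kΩ.
Base-emitter loop: V_Th = I_B·R_Th + V_BE + (β+1)I_B·R_E, so I_B = (1.45 − 0.7) / (16.4 + 121×1) = 0.00549 mA.
I_C = β·I_B = 120×0.00549 = 0.659 mA, and I_E = (β+1)I_B = 0.665 mA.
V_CE = V_CC − I_C·R_C − I_E·R_E = 16 − 0.659×0.68 − 0.665×1 = 14.9 V.
V_CE = 14.9 V > 0.2 V confirms active-region operation.

I_C ≈ 0.66 mA, V_CE ≈ 15 V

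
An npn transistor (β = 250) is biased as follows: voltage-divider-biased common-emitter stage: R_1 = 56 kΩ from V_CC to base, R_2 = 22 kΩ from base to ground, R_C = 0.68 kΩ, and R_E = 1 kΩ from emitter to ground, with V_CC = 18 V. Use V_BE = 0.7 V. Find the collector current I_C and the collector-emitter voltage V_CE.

Thevenize the base divider: V_Th = V_CC·R_2/(R_1+R_2) = 18×22/78 = 5.08 V, R_Th = R_1‖R_2 = 15.8 kΩ.
Base-emitter loop: V_Th = I_B·R_Th + V_BE + (β+1)I_B·R_E, so I_B = (5.08 − 0.7) / (15.8 + 251×1) = 0.0164 mA.
I_C = β·I_B = 250×0.0164 = 4.1 mA, and I_E = (β+1)I_B = 4.12 mA.
V_CE = V_CC − I_C·R_C − I_E·R_E = 18 − 4.1×0.68 − 4.12×1 = 11.1 V.
V_CE = 11.1 V > 0.2 V confirms active-region operation.

I_C ≈ 4.1 mA, V_CE ≈ 11 V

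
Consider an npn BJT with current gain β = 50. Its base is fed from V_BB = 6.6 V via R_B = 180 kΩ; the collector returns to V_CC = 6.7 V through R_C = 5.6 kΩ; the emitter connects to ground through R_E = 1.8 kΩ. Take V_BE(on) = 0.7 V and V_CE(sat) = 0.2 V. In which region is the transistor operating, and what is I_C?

Assume active: I_B = (6.6 − 0.7)/(180 + 51×1.8) = 0.0217 mA, I_C = β·I_B = 1.09 mA.
Then V_CE = 6.7 − 1.09×5.6 − 1.11×1.8 = -1.37 V < 0.2 V — the active assumption fails.
Re-solve with V_CE = 0.2 V. KCL at the emitter: V_E/R_E = (V_BB−0.7−V_E)/R_B + (V_CC−0.2−V_E)/R_C, giving V_E = 1.61 V.
I_C = (V_CC − 0.2 − V_E)/R_C = (6.5 − 1.61)/5.6 = 0.873 mA.
Check: I_B = (5.9 − 1.61)/180 = 0.0238 mA, and β·I_B = 1.19 mA > I_C, confirming saturation.

saturation; I_C ≈ 0.87 mA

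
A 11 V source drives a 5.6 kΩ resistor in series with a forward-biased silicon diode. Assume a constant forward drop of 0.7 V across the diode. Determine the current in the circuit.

I ≈ 1.8 mA

KVL around the loop: 11 = V_D + I·R = 0.7 + I × 5.6 kΩ.
So I = (11 − 0.7) / 5.6 kΩ = 10.3 / 5.6 = 1.84 mA.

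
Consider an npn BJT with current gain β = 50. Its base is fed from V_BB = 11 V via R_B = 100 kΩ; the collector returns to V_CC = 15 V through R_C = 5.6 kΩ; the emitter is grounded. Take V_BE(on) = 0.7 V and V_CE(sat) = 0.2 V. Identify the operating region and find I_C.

saturation; I_C ≈ 2.6 mA

Assume active: I_B = (11 − 0.7)/100 = 0.103 mA, giving I_C = β·I_B = 5.15 mA.
But then V_CE = 15 − 5.15×5.6 = -13.8 V < V_CE(sat) = 0.2 V — impossible in the active region.
So the transistor is saturated. With V_CE = 0.2 V, I_C = (V_CC − 0.2)/R_C = 14.8/5.6 = 2.64 mA.
Check: β·I_B = 5.15 mA > I_C = 2.64 mA, confirming saturation.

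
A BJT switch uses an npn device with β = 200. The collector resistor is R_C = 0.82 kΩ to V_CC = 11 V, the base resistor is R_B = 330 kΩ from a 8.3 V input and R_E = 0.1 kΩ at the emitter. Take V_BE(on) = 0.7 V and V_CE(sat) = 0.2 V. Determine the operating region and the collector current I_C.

Assume active. Base-emitter loop: I_B = (V_BB − V_BE)/(R_B + (β+1)R_E) = (8.3 − 0.7)/(330 + 201×0.1) = 0.0217 mA.
I_C = β·I_B = 200×0.0217 = 4.34 mA.
V_CE = V_CC − I_C·R_C − I_E·R_E = 11 − 4.34×0.82 − 4.36×0.1 = 7 V > V_CE(sat), so the active-region assumption holds.

active; I_C ≈ 4.3 mA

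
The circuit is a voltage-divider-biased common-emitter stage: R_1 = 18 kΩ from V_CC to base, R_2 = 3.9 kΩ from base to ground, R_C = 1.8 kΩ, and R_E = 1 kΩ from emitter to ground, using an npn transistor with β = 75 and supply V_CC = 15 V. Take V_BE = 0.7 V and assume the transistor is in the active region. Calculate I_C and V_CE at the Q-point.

I_C ≈ 1.9 mA, V_CE ≈ 9.7 V

Thevenize the base divider: V_Th = V_CC·R_2/(R_1+R_2) = 15×3.9/21.9 = 2.67 V, R_Th = R_1‖R_2 = 3.21 kΩ.
Base-emitter loop: V_Th = I_B·R_Th + V_BE + (β+1)I_B·R_E, so I_B = (2.67 − 0.7) / (3.21 + 76×1) = 0.0249 mA.
I_C = β·I_B = 75×0.0249 = 1.87 mA, and I_E = (β+1)I_B = 1.89 mA.
V_CE = V_CC − I_C·R_C − I_E·R_E = 15 − 1.87×1.8 − 1.89×1 = 9.75 V.
V_CE = 9.75 V > 0.2 V confirms active-region operation.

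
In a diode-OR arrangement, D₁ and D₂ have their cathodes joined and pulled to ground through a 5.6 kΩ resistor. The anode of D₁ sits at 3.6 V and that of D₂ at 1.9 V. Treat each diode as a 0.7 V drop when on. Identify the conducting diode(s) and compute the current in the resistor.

Assume both conduct. Then node N would need to be at both 3.6−0.7 = 2.9 V and 1.9−0.7 = 1.2 V, which is impossible.
Assume only D₁ conducts: V_N = 3.6 − 0.7 = 2.9 V, so I_R = 2.9/5.6 = 0.518 mA.
Check D₂: its anode-to-cathode voltage is 1.9 − 2.9 = -1 V < 0.7 V, so it is off. The assumption is consistent.

Only D₁ conducts; I_R ≈ 0.52 mA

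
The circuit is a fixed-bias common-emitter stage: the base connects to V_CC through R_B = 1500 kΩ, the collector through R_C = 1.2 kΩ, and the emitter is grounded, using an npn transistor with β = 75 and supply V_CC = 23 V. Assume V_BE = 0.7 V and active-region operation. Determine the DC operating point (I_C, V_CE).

Base loop: V_CC = I_B·R_B + V_BE, so I_B = (23 − 0.7)/1500 kΩ = 0.0149 mA.
In the active region I_C = β·I_B = 75 × 0.0149 = 1.11 mA.
Collector loop: V_CE = V_CC − I_C·R_C = 23 − 1.11×1.2 = 21.7 V.
Since V_CE = 21.7 V > V_CE(sat) ≈ 0.2 V, the transistor is in the active region as assumed.

I_C ≈ 1.1 mA, V_CE ≈ 22 V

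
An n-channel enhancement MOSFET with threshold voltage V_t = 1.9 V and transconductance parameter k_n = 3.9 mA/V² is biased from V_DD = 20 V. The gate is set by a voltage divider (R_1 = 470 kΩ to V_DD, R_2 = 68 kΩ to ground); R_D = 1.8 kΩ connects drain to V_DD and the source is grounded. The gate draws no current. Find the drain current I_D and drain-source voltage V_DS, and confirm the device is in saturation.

I_D ≈ 0.77 mA, V_DS ≈ 19 V

V_G = V_DD·R_2/(R_1+R_2) = 20×68/538 = 2.53 V. With the source grounded, V_GS = V_G = 2.53 V.
Assume saturation: I_D = (k_n/2)(V_GS − V_t)² = (3.9/2)×(2.53 − 1.9)² = 1.95×0.628² = 0.769 mA.
V_DS = V_DD − I_D·R_D = 20 − 0.769×1.8 = 18.6 V.
Saturation requires V_DS ≥ V_GS − V_t = 0.628 V; 18.6 ≥ 0.628 ✓.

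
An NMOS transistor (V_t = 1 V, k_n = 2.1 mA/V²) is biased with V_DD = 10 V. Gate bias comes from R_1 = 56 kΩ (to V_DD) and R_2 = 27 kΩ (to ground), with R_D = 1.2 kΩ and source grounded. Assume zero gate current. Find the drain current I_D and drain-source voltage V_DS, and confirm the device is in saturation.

I_D ≈ 5.3 mA, V_DS ≈ 3.6 V

V_G = V_DD·R_2/(R_1+R_2) = 10×27/83 = 3.25 V. With the source grounded, V_GS = V_G = 3.25 V.
Assume saturation: I_D = (k_n/2)(V_GS − V_t)² = (2.1/2)×(3.25 − 1)² = 1.05×2.25² = 5.33 mA.
V_DS = V_DD − I_D·R_D = 10 − 5.33×1.2 = 3.6 V.
Saturation requires V_DS ≥ V_GS − V_t = 2.25 V; 3.6 ≥ 2.25 ✓.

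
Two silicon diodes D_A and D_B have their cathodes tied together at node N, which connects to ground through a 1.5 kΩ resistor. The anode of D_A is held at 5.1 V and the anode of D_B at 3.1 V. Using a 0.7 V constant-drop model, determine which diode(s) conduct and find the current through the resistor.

Only D_A conducts; I_R ≈ 2.9 mA

Assume both conduct. Then node N would need to be at both 5.1−0.7 = 4.4 V and 3.1−0.7 = 2.4 V, which is impossible.
Assume only D_A conducts: V_N = 5.1 − 0.7 = 4.4 V, so I_R = 4.4/1.5 = 2.93 mA.
Check D_B: its anode-to-cathode voltage is 3.1 − 4.4 = -1.3 V < 0.7 V, so it is off. The assumption is consistent.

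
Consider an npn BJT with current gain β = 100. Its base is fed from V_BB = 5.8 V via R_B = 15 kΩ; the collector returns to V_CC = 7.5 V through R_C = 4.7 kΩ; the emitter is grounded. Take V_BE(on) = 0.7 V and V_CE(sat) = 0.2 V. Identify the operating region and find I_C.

saturation; I_C ≈ 1.6 mA

Assume active: I_B = (5.8 − 0.7)/15 = 0.34 mA, giving I_C = β·I_B = 34 mA.
But then V_CE = 7.5 − 34×4.7 = -152 V < V_CE(sat) = 0.2 V — impossible in the active region.
So the transistor is saturated. With V_CE = 0.2 V, I_C = (V_CC − 0.2)/R_C = 7.3/4.7 = 1.55 mA.
Check: β·I_B = 34 mA > I_C = 1.55 mA, confirming saturation.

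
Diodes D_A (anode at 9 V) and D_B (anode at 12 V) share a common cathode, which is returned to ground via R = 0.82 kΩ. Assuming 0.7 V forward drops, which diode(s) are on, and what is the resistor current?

Assume both conduct. Then node N would need to be at both 9−0.7 = 8.3 V and 12−0.7 = 11.3 V, which is impossible.
Assume only D_B conducts: V_N = 12 − 0.7 = 11.3 V, so I_R = 11.3/0.82 = 13.8 mA.
Check D_A: its anode-to-cathode voltage is 9 − 11.3 = -2.3 V < 0.7 V, so it is off. The assumption is consistent.

Only D_B conducts; I_R ≈ 14 mA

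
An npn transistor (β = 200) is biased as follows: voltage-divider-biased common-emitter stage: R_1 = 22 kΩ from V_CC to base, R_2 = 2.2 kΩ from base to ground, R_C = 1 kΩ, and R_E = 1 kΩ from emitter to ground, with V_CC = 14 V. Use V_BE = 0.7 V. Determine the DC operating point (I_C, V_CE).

Thevenize the base divider: V_Th = V_CC·R_2/(R_1+R_2) = 14×2.2/24.2 = 1.27 V, R_Th = R_1‖R_2 = 2 kΩ.
Base-emitter loop: V_Th = I_B·R_Th + V_BE + (β+1)I_B·R_E, so I_B = (1.27 − 0.7) / (2 + 201×1) = 0.00282 mA.
I_C = β·I_B = 200×0.00282 = 0.564 mA, and I_E = (β+1)I_B = 0.567 mA.
V_CE = V_CC − I_C·R_C − I_E·R_E = 14 − 0.564×1 − 0.567×1 = 12.9 V.
V_CE = 12.9 V > 0.2 V confirms active-region operation.

I_C ≈ 0.56 mA, V_CE ≈ 13 V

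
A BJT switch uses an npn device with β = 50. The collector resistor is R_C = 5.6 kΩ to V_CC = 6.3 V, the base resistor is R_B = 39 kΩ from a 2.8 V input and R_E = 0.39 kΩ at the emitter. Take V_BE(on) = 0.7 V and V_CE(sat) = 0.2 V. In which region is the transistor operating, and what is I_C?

Assume active: I_B = (2.8 − 0.7)/(39 + 51×0.39) = 0.0357 mA, I_C = β·I_B = 1.78 mA.
Then V_CE = 6.3 − 1.78×5.6 − 1.82×0.39 = -4.39 V < 0.2 V — the active assumption fails.
Re-solve with V_CE = 0.2 V. KCL at the emitter: V_E/R_E = (V_BB−0.7−V_E)/R_B + (V_CC−0.2−V_E)/R_C, giving V_E = 0.413 V.
I_C = (V_CC − 0.2 − V_E)/R_C = (6.1 − 0.413)/5.6 = 1.02 mA.
Check: I_B = (2.1 − 0.413)/39 = 0.0433 mA, and β·I_B = 2.16 mA > I_C, confirming saturation.

saturation; I_C ≈ 1 mA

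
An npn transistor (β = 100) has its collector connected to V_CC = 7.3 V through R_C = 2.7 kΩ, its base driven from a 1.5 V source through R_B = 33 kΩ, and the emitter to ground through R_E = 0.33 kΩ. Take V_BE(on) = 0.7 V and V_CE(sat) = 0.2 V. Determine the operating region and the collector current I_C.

Assume active. Base-emitter loop: I_B = (V_BB − V_BE)/(R_B + (β+1)R_E) = (1.5 − 0.7)/(33 + 101×0.33) = 0.0121 mA.
I_C = β·I_B = 100×0.0121 = 1.21 mA.
V_CE = V_CC − I_C·R_C − I_E·R_E = 7.3 − 1.21×2.7 − 1.22×0.33 = 3.64 V > V_CE(sat), so the active-region assumption holds.

active; I_C ≈ 1.2 mA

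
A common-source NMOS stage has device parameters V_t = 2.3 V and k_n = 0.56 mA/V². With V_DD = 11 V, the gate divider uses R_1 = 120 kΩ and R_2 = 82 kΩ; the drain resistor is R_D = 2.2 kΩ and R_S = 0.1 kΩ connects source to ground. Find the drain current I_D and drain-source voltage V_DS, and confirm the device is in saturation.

V_G = V_DD·R_2/(R_1+R_2) = 11×82/202 = 4.47 V.
Assume saturation: I_D = (k_n/2)(V_GS − V_t)² with V_GS = V_G − I_D·R_S = 4.47 − 0.1·I_D.
Substituting gives 0.0028·I_D² − 1.12·I_D + 1.31 = 0, with roots I_D = 1.17 or 399 mA.
The root I_D = 399 mA gives V_GS = -35.5 V ≤ V_t, so take I_D = 1.17 mA.
Then V_GS = 4.35 V and V_DS = V_DD − I_D(R_D+R_S) = 11 − 1.17×2.3 = 8.3 V.
Saturation requires V_DS ≥ V_GS − V_t = 2.05 V; 8.3 ≥ 2.05 ✓.

I_D ≈ 1.2 mA, V_DS ≈ 8.3 V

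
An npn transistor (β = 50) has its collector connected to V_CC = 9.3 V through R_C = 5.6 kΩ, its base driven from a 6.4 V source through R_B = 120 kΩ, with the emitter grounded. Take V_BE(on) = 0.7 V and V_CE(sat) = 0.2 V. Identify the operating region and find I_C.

Assume active: I_B = (6.4 − 0.7)/120 = 0.0475 mA, giving I_C = β·I_B = 2.38 mA.
But then V_CE = 9.3 − 2.38×5.6 = -4 V < V_CE(sat) = 0.2 V — impossible in the active region.
So the transistor is saturated. With V_CE = 0.2 V, I_C = (V_CC − 0.2)/R_C = 9.1/5.6 = 1.63 mA.
Check: β·I_B = 2.38 mA > I_C = 1.63 mA, confirming saturation.

saturation; I_C ≈ 1.6 mA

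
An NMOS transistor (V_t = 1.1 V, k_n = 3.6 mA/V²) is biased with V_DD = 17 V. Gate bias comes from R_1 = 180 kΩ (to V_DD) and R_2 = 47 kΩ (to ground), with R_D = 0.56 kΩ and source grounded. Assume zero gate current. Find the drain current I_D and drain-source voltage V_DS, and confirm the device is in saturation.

V_G = V_DD·R_2/(R_1+R_2) = 17×47/227 = 3.52 V. With the source grounded, V_GS = V_G = 3.52 V.
Assume saturation: I_D = (k_n/2)(V_GS − V_t)² = (3.6/2)×(3.52 − 1.1)² = 1.8×2.42² = 10.5 mA.
V_DS = V_DD − I_D·R_D = 17 − 10.5×0.56 = 11.1 V.
Saturation requires V_DS ≥ V_GS − V_t = 2.42 V; 11.1 ≥ 2.42 ✓.

I_D ≈ 11 mA, V_DS ≈ 11 V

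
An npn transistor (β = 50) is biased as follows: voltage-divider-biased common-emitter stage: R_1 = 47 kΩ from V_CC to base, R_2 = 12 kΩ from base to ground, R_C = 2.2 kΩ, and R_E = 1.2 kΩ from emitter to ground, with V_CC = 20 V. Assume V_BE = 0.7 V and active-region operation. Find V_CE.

V_CE ≈ 12 V

Thevenize the base divider: V_Th = V_CC·R_2/(R_1+R_2) = 20×12/59 = 4.07 V, R_Th = R_1‖R_2 = 9.56 kΩ.
Base-emitter loop: V_Th = I_B·R_Th + V_BE + (β+1)I_B·R_E, so I_B = (4.07 − 0.7) / (9.56 + 51×1.2) = 0.0476 mA.
I_C = β·I_B = 50×0.0476 = 2.38 mA, and I_E = (β+1)I_B = 2.43 mA.
V_CE = V_CC − I_C·R_C − I_E·R_E = 20 − 2.38×2.2 − 2.43×1.2 = 11.9 V.
V_CE = 11.9 V > 0.2 V confirms active-region operation.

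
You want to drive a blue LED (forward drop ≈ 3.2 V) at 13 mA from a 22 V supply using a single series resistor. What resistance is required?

R ≈ 1.4 kΩ

The resistor drops V_S − V_D = 22 − 3.2 = 18.8 V at 13 mA.
R = 18.8 V / 13 mA = 1.45 kΩ.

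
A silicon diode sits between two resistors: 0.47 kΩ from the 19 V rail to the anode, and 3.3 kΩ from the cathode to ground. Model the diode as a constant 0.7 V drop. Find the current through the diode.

I ≈ 4.9 mA

The two resistors are in series with the diode, so KVL gives 19 = I·0.47 + 0.7 + I·3.3.
I = (19 − 0.7) / (0.47 + 3.3) kΩ = 18.3 / 3.77 = 4.85 mA.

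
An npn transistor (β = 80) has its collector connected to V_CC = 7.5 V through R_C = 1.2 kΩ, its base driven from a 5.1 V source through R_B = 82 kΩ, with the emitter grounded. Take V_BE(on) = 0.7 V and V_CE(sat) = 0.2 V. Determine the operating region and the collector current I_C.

active; I_C ≈ 4.3 mA

Assume active. Base-emitter loop: I_B = (V_BB − V_BE)/R_B = (5.1 − 0.7)/82 = 0.0537 mA.
I_C = β·I_B = 80×0.0537 = 4.29 mA.
V_CE = V_CC − I_C·R_C = 7.5 − 4.29×1.2 = 2.35 V > V_CE(sat), so the active-region assumption holds.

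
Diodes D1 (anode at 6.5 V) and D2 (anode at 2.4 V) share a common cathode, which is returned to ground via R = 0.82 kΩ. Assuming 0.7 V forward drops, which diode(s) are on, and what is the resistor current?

Assume both conduct. Then node N would need to be at both 6.5−0.7 = 5.8 V and 2.4−0.7 = 1.7 V, which is impossible.
Assume only D1 conducts: V_N = 6.5 − 0.7 = 5.8 V, so I_R = 5.8/0.82 = 7.07 mA.
Check D2: its anode-to-cathode voltage is 2.4 − 5.8 = -3.4 V < 0.7 V, so it is off. The assumption is consistent.

Only D1 conducts; I_R ≈ 7.1 mA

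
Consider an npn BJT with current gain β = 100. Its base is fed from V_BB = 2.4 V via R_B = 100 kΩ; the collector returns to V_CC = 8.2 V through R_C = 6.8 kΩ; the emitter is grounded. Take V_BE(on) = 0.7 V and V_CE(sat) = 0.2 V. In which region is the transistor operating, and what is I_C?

saturation; I_C ≈ 1.2 mA

Assume active: I_B = (2.4 − 0.7)/100 = 0.017 mA, giving I_C = β·I_B = 1.7 mA.
But then V_CE = 8.2 − 1.7×6.8 = -3.36 V < V_CE(sat) = 0.2 V — impossible in the active region.
So the transistor is saturated. With V_CE = 0.2 V, I_C = (V_CC − 0.2)/R_C = 8/6.8 = 1.18 mA.
Check: β·I_B = 1.7 mA > I_C = 1.18 mA, confirming saturation.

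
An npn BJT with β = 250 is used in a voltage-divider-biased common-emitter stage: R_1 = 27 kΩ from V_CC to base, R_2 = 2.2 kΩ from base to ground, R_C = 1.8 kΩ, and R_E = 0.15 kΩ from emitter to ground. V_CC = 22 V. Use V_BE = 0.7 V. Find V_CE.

Thevenize the base divider: V_Th = V_CC·R_2/(R_1+R_2) = 22×2.2/29.2 = 1.66 V, R_Th = R_1‖R_2 = 2.03 kΩ.
Base-emitter loop: V_Th = I_B·R_Th + V_BE + (β+1)I_B·R_E, so I_B = (1.66 − 0.7) / (2.03 + 251×0.15) = 0.0241 mA.
I_C = β·I_B = 250×0.0241 = 6.03 mA, and I_E = (β+1)I_B = 6.06 mA.
V_CE = V_CC − I_C·R_C − I_E·R_E = 22 − 6.03×1.8 − 6.06×0.15 = 10.2 V.
V_CE = 10.2 V > 0.2 V confirms active-region operation.

V_CE ≈ 10 V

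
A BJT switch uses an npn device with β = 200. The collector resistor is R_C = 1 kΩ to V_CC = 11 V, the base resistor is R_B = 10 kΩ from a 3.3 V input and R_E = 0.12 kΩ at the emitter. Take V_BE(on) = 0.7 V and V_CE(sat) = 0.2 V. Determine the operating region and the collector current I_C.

saturation; I_C ≈ 9.6 mA

Assume active: I_B = (3.3 − 0.7)/(10 + 201×0.12) = 0.0762 mA, I_C = β·I_B = 15.2 mA.
Then V_CE = 11 − 15.2×1 − 15.3×0.12 = -6.08 V < 0.2 V — the active assumption fails.
Re-solve with V_CE = 0.2 V. KCL at the emitter: V_E/R_E = (V_BB−0.7−V_E)/R_B + (V_CC−0.2−V_E)/R_C, giving V_E = 1.17 V.
I_C = (V_CC − 0.2 − V_E)/R_C = (10.8 − 1.17)/1 = 9.63 mA.
Check: I_B = (2.6 − 1.17)/10 = 0.143 mA, and β·I_B = 28.6 mA > I_C, confirming saturation.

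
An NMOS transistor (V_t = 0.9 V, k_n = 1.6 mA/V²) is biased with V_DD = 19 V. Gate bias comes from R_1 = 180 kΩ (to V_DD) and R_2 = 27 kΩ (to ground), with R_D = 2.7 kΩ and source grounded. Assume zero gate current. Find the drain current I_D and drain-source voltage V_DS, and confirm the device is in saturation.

I_D ≈ 2 mA, V_DS ≈ 14 V

V_G = V_DD·R_2/(R_1+R_2) = 19×27/207 = 2.48 V. With the source grounded, V_GS = V_G = 2.48 V.
Assume saturation: I_D = (k_n/2)(V_GS − V_t)² = (1.6/2)×(2.48 − 0.9)² = 0.8×1.58² = 1.99 mA.
V_DS = V_DD − I_D·R_D = 19 − 1.99×2.7 = 13.6 V.
Saturation requires V_DS ≥ V_GS − V_t = 1.58 V; 13.6 ≥ 1.58 ✓.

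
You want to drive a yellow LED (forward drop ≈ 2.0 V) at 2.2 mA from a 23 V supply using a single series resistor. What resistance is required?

The resistor drops V_S − V_D = 23 − 2.0 = 21 V at 2.2 mA.
R = 21 V / 2.2 mA = 9.55 kΩ.

R ≈ 9.5 kΩ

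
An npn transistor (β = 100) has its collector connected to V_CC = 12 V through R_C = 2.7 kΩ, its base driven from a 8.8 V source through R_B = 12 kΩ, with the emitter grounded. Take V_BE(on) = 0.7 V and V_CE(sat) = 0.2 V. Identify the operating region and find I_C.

saturation; I_C ≈ 4.4 mA

Assume active: I_B = (8.8 − 0.7)/12 = 0.675 mA, giving I_C = β·I_B = 67.5 mA.
But then V_CE = 12 − 67.5×2.7 = -170 V < V_CE(sat) = 0.2 V — impossible in the active region.
So the transistor is saturated. With V_CE = 0.2 V, I_C = (V_CC − 0.2)/R_C = 11.8/2.7 = 4.37 mA.
Check: β·I_B = 67.5 mA > I_C = 4.37 mA, confirming saturation.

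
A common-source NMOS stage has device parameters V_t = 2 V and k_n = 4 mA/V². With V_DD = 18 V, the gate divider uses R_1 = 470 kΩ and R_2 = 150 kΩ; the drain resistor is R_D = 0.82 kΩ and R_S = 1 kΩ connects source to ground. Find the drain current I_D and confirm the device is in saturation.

I_D ≈ 1.5 mA

V_G = V_DD·R_2/(R_1+R_2) = 18×150/620 = 4.35 V.
Assume saturation: I_D = (k_n/2)(V_GS − V_t)² with V_GS = V_G − I_D·R_S = 4.35 − 1·I_D.
Substituting gives 2·I_D² − 10.4·I_D + 11.1 = 0, with roots I_D = 1.49 or 3.72 mA.
The root I_D = 3.72 mA gives V_GS = 0.636 V ≤ V_t, so take I_D = 1.49 mA.
Then V_GS = 2.86 V and V_DS = V_DD − I_D(R_D+R_S) = 18 − 1.49×1.82 = 15.3 V.
Saturation requires V_DS ≥ V_GS − V_t = 0.864 V; 15.3 ≥ 0.864 ✓.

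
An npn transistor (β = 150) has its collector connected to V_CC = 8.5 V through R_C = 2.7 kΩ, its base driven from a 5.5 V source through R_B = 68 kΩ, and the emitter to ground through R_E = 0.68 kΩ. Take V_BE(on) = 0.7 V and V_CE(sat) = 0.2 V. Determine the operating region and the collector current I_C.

Assume active: I_B = (5.5 − 0.7)/(68 + 151×0.68) = 0.0281 mA, I_C = β·I_B = 4.22 mA.
Then V_CE = 8.5 − 4.22×2.7 − 4.25×0.68 = -5.78 V < 0.2 V — the active assumption fails.
Re-solve with V_CE = 0.2 V. KCL at the emitter: V_E/R_E = (V_BB−0.7−V_E)/R_B + (V_CC−0.2−V_E)/R_C, giving V_E = 1.69 V.
I_C = (V_CC − 0.2 − V_E)/R_C = (8.3 − 1.69)/2.7 = 2.45 mA.
Check: I_B = (4.8 − 1.69)/68 = 0.0457 mA, and β·I_B = 6.85 mA > I_C, confirming saturation.

saturation; I_C ≈ 2.4 mA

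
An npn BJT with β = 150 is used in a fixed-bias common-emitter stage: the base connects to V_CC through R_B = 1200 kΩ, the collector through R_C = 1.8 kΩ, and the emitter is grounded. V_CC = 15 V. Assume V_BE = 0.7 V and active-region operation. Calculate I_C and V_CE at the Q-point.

I_C ≈ 1.8 mA, V_CE ≈ 12 V

Base loop: V_CC = I_B·R_B + V_BE, so I_B = (15 − 0.7)/1200 kΩ = 0.0119 mA.
In the active region I_C = β·I_B = 150 × 0.0119 = 1.79 mA.
Collector loop: V_CE = V_CC − I_C·R_C = 15 − 1.79×1.8 = 11.8 V.
Since V_CE = 11.8 V > V_CE(sat) ≈ 0.2 V, the transistor is in the active region as assumed.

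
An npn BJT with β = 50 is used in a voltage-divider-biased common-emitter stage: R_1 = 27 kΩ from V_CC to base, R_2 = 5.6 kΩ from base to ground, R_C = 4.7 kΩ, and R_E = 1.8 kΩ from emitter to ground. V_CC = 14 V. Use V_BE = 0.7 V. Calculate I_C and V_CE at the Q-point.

Thevenize the base divider: V_Th = V_CC·R_2/(R_1+R_2) = 14×5.6/32.6 = 2.4 V, R_Th = R_1‖R_2 = 4.64 kΩ.
Base-emitter loop: V_Th = I_B·R_Th + V_BE + (β+1)I_B·R_E, so I_B = (2.4 − 0.7) / (4.64 + 51×1.8) = 0.0177 mA.
I_C = β·I_B = 50×0.0177 = 0.884 mA, and I_E = (β+1)I_B = 0.902 mA.
V_CE = V_CC − I_C·R_C − I_E·R_E = 14 − 0.884×4.7 − 0.902×1.8 = 8.22 V.
V_CE = 8.22 V > 0.2 V confirms active-region operation.

I_C ≈ 0.88 mA, V_CE ≈ 8.2 V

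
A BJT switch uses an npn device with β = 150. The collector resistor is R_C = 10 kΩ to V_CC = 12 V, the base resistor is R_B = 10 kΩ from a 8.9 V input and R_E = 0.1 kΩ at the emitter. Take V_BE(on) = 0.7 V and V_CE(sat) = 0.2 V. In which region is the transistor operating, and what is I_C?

saturation; I_C ≈ 1.2 mA

Assume active: I_B = (8.9 − 0.7)/(10 + 151×0.1) = 0.327 mA, I_C = β·I_B = 49 mA.
Then V_CE = 12 − 49×10 − 49.3×0.1 = -483 V < 0.2 V — the active assumption fails.
Re-solve with V_CE = 0.2 V. KCL at the emitter: V_E/R_E = (V_BB−0.7−V_E)/R_B + (V_CC−0.2−V_E)/R_C, giving V_E = 0.196 V.
I_C = (V_CC − 0.2 − V_E)/R_C = (11.8 − 0.196)/10 = 1.16 mA.
Check: I_B = (8.2 − 0.196)/10 = 0.8 mA, and β·I_B = 120 mA > I_C, confirming saturation.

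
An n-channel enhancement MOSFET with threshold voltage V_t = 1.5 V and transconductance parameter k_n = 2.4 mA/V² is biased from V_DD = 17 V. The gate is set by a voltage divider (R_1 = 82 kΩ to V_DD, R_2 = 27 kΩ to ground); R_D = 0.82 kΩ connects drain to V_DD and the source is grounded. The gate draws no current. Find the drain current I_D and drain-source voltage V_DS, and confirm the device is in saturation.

V_G = V_DD·R_2/(R_1+R_2) = 17×27/109 = 4.21 V. With the source grounded, V_GS = V_G = 4.21 V.
Assume saturation: I_D = (k_n/2)(V_GS − V_t)² = (2.4/2)×(4.21 − 1.5)² = 1.2×2.71² = 8.82 mA.
V_DS = V_DD − I_D·R_D = 17 − 8.82×0.82 = 9.77 V.
Saturation requires V_DS ≥ V_GS − V_t = 2.71 V; 9.77 ≥ 2.71 ✓.

I_D ≈ 8.8 mA, V_DS ≈ 9.8 V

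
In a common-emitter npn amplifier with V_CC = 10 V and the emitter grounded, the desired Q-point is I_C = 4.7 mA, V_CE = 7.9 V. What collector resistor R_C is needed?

R_C ≈ 0.45 kΩ

Collector loop: V_CC = I_C·R_C + V_CE.
R_C = (V_CC − V_CE)/I_C = (10 − 7.9)/4.7 = 0.447 kΩ.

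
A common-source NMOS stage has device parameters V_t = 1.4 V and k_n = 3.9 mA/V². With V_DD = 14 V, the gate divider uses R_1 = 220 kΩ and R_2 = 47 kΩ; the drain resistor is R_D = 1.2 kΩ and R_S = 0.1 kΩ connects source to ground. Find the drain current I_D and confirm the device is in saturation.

V_G = V_DD·R_2/(R_1+R_2) = 14×47/267 = 2.46 V.
Assume saturation: I_D = (k_n/2)(V_GS − V_t)² with V_GS = V_G − I_D·R_S = 2.46 − 0.1·I_D.
Substituting gives 0.0195·I_D² − 1.42·I_D + 2.21 = 0, with roots I_D = 1.6 or 71 mA.
The root I_D = 71 mA gives V_GS = -4.63 V ≤ V_t, so take I_D = 1.6 mA.
Then V_GS = 2.3 V and V_DS = V_DD − I_D(R_D+R_S) = 14 − 1.6×1.3 = 11.9 V.
Saturation requires V_DS ≥ V_GS − V_t = 0.905 V; 11.9 ≥ 0.905 ✓.

I_D ≈ 1.6 mA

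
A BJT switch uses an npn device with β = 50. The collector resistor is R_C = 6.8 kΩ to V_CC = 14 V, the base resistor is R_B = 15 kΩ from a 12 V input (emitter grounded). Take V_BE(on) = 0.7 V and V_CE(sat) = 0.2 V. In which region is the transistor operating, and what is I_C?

Assume active: I_B = (12 − 0.7)/15 = 0.753 mA, giving I_C = β·I_B = 37.7 mA.
But then V_CE = 14 − 37.7×6.8 = -242 V < V_CE(sat) = 0.2 V — impossible in the active region.
So the transistor is saturated. With V_CE = 0.2 V, I_C = (V_CC − 0.2)/R_C = 13.8/6.8 = 2.03 mA.
Check: β·I_B = 37.7 mA > I_C = 2.03 mA, confirming saturation.

saturation; I_C ≈ 2 mA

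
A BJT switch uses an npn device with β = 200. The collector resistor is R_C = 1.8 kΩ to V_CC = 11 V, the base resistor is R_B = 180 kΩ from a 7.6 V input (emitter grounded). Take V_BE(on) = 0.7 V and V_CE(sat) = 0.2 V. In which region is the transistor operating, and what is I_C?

saturation; I_C ≈ 6 mA

Assume active: I_B = (7.6 − 0.7)/180 = 0.0383 mA, giving I_C = β·I_B = 7.67 mA.
But then V_CE = 11 − 7.67×1.8 = -2.8 V < V_CE(sat) = 0.2 V — impossible in the active region.
So the transistor is saturated. With V_CE = 0.2 V, I_C = (V_CC − 0.2)/R_C = 10.8/1.8 = 6 mA.
Check: β·I_B = 7.67 mA > I_C = 6 mA, confirming saturation.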